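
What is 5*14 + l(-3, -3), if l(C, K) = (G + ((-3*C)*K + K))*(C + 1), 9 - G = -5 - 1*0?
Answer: 102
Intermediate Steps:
G = 14 (G = 9 - (-5 - 1*0) = 9 - (-5 + 0) = 9 - 1*(-5) = 9 + 5 = 14)
l(C, K) = (1 + C)*(14 + K - 3*C*K) (l(C, K) = (14 + ((-3*C)*K + K))*(C + 1) = (14 + (-3*C*K + K))*(1 + C) = (14 + (K - 3*C*K))*(1 + C) = (14 + K - 3*C*K)*(1 + C) = (1 + C)*(14 + K - 3*C*K))
5*14 + l(-3, -3) = 5*14 + (14 - 3 + 14*(-3) - 3*(-3)*(-3)**2 - 2*(-3)*(-3)) = 70 + (14 - 3 - 42 - 3*(-3)*9 - 18) = 70 + (14 - 3 - 42 + 81 - 18) = 70 + 32 = 102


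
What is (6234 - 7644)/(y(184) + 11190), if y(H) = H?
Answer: -15/121 ≈ -0.12397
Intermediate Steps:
(6234 - 7644)/(y(184) + 11190) = (6234 - 7644)/(184 + 11190) = -1410/11374 = -1410*1/11374 = -15/121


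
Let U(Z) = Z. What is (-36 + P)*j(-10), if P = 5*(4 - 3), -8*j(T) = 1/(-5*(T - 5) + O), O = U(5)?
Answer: 31/640 ≈ 0.048437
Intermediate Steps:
O = 5
j(T) = -1/(8*(30 - 5*T)) (j(T) = -1/(8*(-5*(T - 5) + 5)) = -1/(8*(-5*(-5 + T) + 5)) = -1/(8*((25 - 5*T) + 5)) = -1/(8*(30 - 5*T)))
P = 5 (P = 5*1 = 5)
(-36 + P)*j(-10) = (-36 + 5)*(1/(40*(-6 - 10))) = -31/(40*(-16)) = -31*(-1)/(40*16) = -31*(-1/640) = 31/640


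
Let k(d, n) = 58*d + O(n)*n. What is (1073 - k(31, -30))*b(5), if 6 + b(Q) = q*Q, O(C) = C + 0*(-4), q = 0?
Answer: 9750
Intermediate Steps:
O(C) = C (O(C) = C + 0 = C)
k(d, n) = n² + 58*d (k(d, n) = 58*d + n*n = 58*d + n² = n² + 58*d)
b(Q) = -6 (b(Q) = -6 + 0*Q = -6 + 0 = -6)
(1073 - k(31, -30))*b(5) = (1073 - ((-30)² + 58*31))*(-6) = (1073 - (900 + 1798))*(-6) = (1073 - 1*2698)*(-6) = (1073 - 2698)*(-6) = -1625*(-6) = 9750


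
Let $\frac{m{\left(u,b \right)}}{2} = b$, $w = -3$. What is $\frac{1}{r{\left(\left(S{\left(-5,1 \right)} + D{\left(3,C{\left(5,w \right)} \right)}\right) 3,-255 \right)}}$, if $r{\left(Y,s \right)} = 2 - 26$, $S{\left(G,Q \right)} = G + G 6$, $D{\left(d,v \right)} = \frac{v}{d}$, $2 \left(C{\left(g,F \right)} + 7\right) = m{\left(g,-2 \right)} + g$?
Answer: $- \frac{1}{24} \approx -0.041667$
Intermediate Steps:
$m{\left(u,b \right)} = 2 b$
$C{\left(g,F \right)} = -9 + \frac{g}{2}$ ($C{\left(g,F \right)} = -7 + \frac{2 \left(-2\right) + g}{2} = -7 + \frac{-4 + g}{2} = -7 + \left(-2 + \frac{g}{2}\right) = -9 + \frac{g}{2}$)
$S{\left(G,Q \right)} = 7 G$ ($S{\left(G,Q \right)} = G + 6 G = 7 G$)
$r{\left(Y,s \right)} = -24$
$\frac{1}{r{\left(\left(S{\left(-5,1 \right)} + D{\left(3,C{\left(5,w \right)} \right)}\right) 3,-255 \right)}} = \frac{1}{-24} = - \frac{1}{24}$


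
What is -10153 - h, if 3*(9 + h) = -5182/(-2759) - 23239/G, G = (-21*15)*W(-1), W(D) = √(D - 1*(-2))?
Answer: -26513743451/2607255 ≈ -10169.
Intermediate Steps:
W(D) = √(2 + D) (W(D) = √(D + 2) = √(2 + D))
G = -315 (G = (-21*15)*√(2 - 1) = -315*√1 = -315*1 = -315)
h = 42283436/2607255 (h = -9 + (-5182/(-2759) - 23239/(-315))/3 = -9 + (-5182*(-1/2759) - 23239*(-1/315))/3 = -9 + (5182/2759 + 23239/315)/3 = -9 + (⅓)*(65748731/869085) = -9 + 65748731/2607255 = 42283436/2607255 ≈ 16.218)
-10153 - h = -10153 - 1*42283436/2607255 = -10153 - 42283436/2607255 = -26513743451/2607255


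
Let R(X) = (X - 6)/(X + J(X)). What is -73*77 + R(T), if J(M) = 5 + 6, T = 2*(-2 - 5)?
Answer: -16843/3 ≈ -5614.3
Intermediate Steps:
T = -14 (T = 2*(-7) = -14)
J(M) = 11
R(X) = (-6 + X)/(11 + X) (R(X) = (X - 6)/(X + 11) = (-6 + X)/(11 + X))
-73*77 + R(T) = -73*77 + (-6 - 14)/(11 - 14) = -5621 - 20/(-3) = -5621 - ⅓*(-20) = -5621 + 20/3 = -16843/3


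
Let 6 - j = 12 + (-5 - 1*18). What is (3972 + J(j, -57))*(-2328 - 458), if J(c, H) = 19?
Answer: -11118926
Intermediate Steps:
j = 17 (j = 6 - (12 + (-5 - 1*18)) = 6 - (12 + (-5 - 18)) = 6 - (12 - 23) = 6 - 1*(-11) = 6 + 11 = 17)
(3972 + J(j, -57))*(-2328 - 458) = (3972 + 19)*(-2328 - 458) = 3991*(-2786) = -11118926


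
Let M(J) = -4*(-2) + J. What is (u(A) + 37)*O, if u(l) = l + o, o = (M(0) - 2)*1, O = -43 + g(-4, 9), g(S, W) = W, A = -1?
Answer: -1428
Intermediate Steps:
M(J) = 8 + J
O = -34 (O = -43 + 9 = -34)
o = 6 (o = ((8 + 0) - 2)*1 = (8 - 2)*1 = 6*1 = 6)
u(l) = 6 + l (u(l) = l + 6 = 6 + l)
(u(A) + 37)*O = ((6 - 1) + 37)*(-34) = (5 + 37)*(-34) = 42*(-34) = -1428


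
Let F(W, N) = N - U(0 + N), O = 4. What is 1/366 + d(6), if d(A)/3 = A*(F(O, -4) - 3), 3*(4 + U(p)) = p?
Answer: -10979/366 ≈ -29.997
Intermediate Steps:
U(p) = -4 + p/3
F(W, N) = 4 + 2*N/3 (F(W, N) = N - (-4 + (0 + N)/3) = N - (-4 + N/3) = N + (4 - N/3) = 4 + 2*N/3)
d(A) = -5*A (d(A) = 3*(A*((4 + (⅔)*(-4)) - 3)) = 3*(A*((4 - 8/3) - 3)) = 3*(A*(4/3 - 3)) = 3*(A*(-5/3)) = 3*(-5*A/3) = -5*A)
1/366 + d(6) = 1/366 - 5*6 = 1/366 - 30 = -10979/366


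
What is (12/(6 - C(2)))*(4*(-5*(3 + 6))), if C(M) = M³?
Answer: 1080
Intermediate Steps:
(12/(6 - C(2)))*(4*(-5*(3 + 6))) = (12/(6 - 1*2³))*(4*(-5*(3 + 6))) = (12/(6 - 1*8))*(4*(-5*9)) = (12/(6 - 8))*(4*(-45)) = (12/(-2))*(-180) = (12*(-½))*(-180) = -6*(-180) = 1080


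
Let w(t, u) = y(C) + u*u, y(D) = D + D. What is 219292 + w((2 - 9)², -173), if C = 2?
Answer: 249225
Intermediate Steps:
y(D) = 2*D
w(t, u) = 4 + u² (w(t, u) = 2*2 + u*u = 4 + u²)
219292 + w((2 - 9)², -173) = 219292 + (4 + (-173)²) = 219292 + (4 + 29929) = 219292 + 29933 = 249225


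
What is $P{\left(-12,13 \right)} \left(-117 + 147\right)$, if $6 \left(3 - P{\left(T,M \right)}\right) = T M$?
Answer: $870$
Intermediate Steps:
$P{\left(T,M \right)} = 3 - \frac{M T}{6}$ ($P{\left(T,M \right)} = 3 - \frac{T M}{6} = 3 - \frac{M T}{6}$)
$P{\left(-12,13 \right)} \left(-117 + 147\right) = \left(3 - \frac{13}{6} \left(-12\right)\right) \left(-117 + 147\right) = \left(3 + 26\right) 30 = 29 \cdot 30 = 870$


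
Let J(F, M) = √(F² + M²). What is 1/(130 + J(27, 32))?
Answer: 130/15147 - √1753/15147 ≈ 0.0058184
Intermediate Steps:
1/(130 + J(27, 32)) = 1/(130 + √(27² + 32²)) = 1/(130 + √(729 + 1024)) = 1/(130 + √1753)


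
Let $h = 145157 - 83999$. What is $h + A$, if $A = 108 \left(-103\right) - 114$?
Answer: $49920$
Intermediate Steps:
$A = -11238$ ($A = -11124 - 114 = -11238$)
$h = 61158$ ($h = 145157 - 83999 = 61158$)
$h + A = 61158 - 11238 = 49920$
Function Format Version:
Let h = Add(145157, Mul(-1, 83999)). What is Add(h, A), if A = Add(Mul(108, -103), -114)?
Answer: 49920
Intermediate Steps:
A = -11238 (A = Add(-11124, -114) = -11238)
h = 61158 (h = Add(145157, -83999) = 61158)
Add(h, A) = Add(61158, -11238) = 49920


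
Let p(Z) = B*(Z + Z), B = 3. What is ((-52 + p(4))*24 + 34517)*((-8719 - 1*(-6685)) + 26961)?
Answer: 843654315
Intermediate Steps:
p(Z) = 6*Z (p(Z) = 3*(Z + Z) = 3*(2*Z) = 6*Z)
((-52 + p(4))*24 + 34517)*((-8719 - 1*(-6685)) + 26961) = ((-52 + 6*4)*24 + 34517)*((-8719 - 1*(-6685)) + 26961) = ((-52 + 24)*24 + 34517)*((-8719 + 6685) + 26961) = (-28*24 + 34517)*(-2034 + 26961) = (-672 + 34517)*24927 = 33845*24927 = 843654315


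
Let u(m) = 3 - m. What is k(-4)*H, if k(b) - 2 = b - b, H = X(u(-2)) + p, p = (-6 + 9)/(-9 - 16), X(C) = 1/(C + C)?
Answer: -1/25 ≈ -0.040000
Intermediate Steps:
X(C) = 1/(2*C)
p = -3/25 (p = 3/(-25) = 3*(-1/25) = -3/25 ≈ -0.12000)
H = -1/50 (H = 1/(2*(3 - 1*(-2))) - 3/25 = 1/(2*(3 + 2)) - 3/25 = (½)/5 - 3/25 = (½)*(⅕) - 3/25 = ⅒ - 3/25 = -1/50 ≈ -0.020000)
k(b) = 2 (k(b) = 2 + (b - b) = 2 + 0 = 2)
k(-4)*H = 2*(-1/50) = -1/25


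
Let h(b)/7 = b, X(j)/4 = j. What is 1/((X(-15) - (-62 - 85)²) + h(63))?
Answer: -1/21228 ≈ -4.7108e-5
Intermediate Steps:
X(j) = 4*j
h(b) = 7*b
1/((X(-15) - (-62 - 85)²) + h(63)) = 1/((4*(-15) - (-62 - 85)²) + 7*63) = 1/((-60 - 1*(-147)²) + 441) = 1/((-60 - 1*21609) + 441) = 1/((-60 - 21609) + 441) = 1/(-21669 + 441) = 1/(-21228) = -1/21228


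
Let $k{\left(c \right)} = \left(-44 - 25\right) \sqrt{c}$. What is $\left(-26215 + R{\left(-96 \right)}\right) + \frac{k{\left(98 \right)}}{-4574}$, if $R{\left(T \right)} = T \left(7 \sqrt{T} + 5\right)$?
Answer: $-26695 + \frac{483 \sqrt{2}}{4574} - 2688 i \sqrt{6} \approx -26695.0 - 6584.2 i$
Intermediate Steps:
$k{\left(c \right)} = - 69 \sqrt{c}$ ($k{\left(c \right)} = \left(-44 - 25\right) \sqrt{c} = - 69 \sqrt{c}$)
$R{\left(T \right)} = T \left(5 + 7 \sqrt{T}\right)$
$\left(-26215 + R{\left(-96 \right)}\right) + \frac{k{\left(98 \right)}}{-4574} = \left(-26215 + \left(5 \left(-96\right) + 7 \left(-96\right)^{\frac{3}{2}}\right)\right) + \frac{\left(-69\right) \sqrt{98}}{-4574} = \left(-26215 - \left(480 - 7 \left(- 384 i \sqrt{6}\right)\right)\right) + - 69 \cdot 7 \sqrt{2} \left(- \frac{1}{4574}\right) = \left(-26215 - \left(480 + 2688 i \sqrt{6}\right)\right) + - 483 \sqrt{2} \left(- \frac{1}{4574}\right) = \left(-26695 - 2688 i \sqrt{6}\right) + \frac{483 \sqrt{2}}{4574} = -26695 + \frac{483 \sqrt{2}}{4574} - 2688 i \sqrt{6}$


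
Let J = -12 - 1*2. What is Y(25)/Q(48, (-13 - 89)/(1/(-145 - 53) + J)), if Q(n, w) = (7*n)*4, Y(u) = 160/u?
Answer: 1/210 ≈ 0.0047619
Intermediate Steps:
J = -14 (J = -12 - 2 = -14)
Q(n, w) = 28*n
Y(25)/Q(48, (-13 - 89)/(1/(-145 - 53) + J)) = (160/25)/((28*48)) = (160*(1/25))/1344 = (32/5)*(1/1344) = 1/210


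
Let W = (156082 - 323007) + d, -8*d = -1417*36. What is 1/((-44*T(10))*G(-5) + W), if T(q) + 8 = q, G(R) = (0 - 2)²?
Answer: -2/321801 ≈ -6.2150e-6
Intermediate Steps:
G(R) = 4 (G(R) = (-2)² = 4)
T(q) = -8 + q
d = 12753/2 (d = -(-1417)*36/8 = -⅛*(-51012) = 12753/2 ≈ 6376.5)
W = -321097/2 (W = (156082 - 323007) + 12753/2 = -166925 + 12753/2 = -321097/2 ≈ -1.6055e+5)
1/((-44*T(10))*G(-5) + W) = 1/(-44*(-8 + 10)*4 - 321097/2) = 1/(-44*2*4 - 321097/2) = 1/(-88*4 - 321097/2) = 1/(-352 - 321097/2) = 1/(-321801/2) = -2/321801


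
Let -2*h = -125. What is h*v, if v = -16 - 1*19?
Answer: -4375/2 ≈ -2187.5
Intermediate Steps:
v = -35 (v = -16 - 19 = -35)
h = 125/2 (h = -½*(-125) = 125/2 ≈ 62.500)
h*v = (125/2)*(-35) = -4375/2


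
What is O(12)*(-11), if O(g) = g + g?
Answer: -264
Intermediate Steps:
O(g) = 2*g
O(12)*(-11) = (2*12)*(-11) = 24*(-11) = -264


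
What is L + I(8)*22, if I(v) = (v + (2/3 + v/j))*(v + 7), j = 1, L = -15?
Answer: 5485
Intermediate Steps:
I(v) = (7 + v)*(⅔ + 2*v) (I(v) = (v + (2/3 + v/1))*(v + 7) = (v + (2*(⅓) + v*1))*(7 + v) = (v + (⅔ + v))*(7 + v) = (⅔ + 2*v)*(7 + v) = (7 + v)*(⅔ + 2*v))
L + I(8)*22 = -15 + (14/3 + 2*8² + (44/3)*8)*22 = -15 + (14/3 + 2*64 + 352/3)*22 = -15 + (14/3 + 128 + 352/3)*22 = -15 + 250*22 = -15 + 5500 = 5485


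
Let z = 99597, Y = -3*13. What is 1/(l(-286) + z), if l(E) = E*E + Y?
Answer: 1/181354 ≈ 5.5141e-6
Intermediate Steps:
Y = -39
l(E) = -39 + E² (l(E) = E*E - 39 = E² - 39 = -39 + E²)
1/(l(-286) + z) = 1/((-39 + (-286)²) + 99597) = 1/((-39 + 81796) + 99597) = 1/(81757 + 99597) = 1/181354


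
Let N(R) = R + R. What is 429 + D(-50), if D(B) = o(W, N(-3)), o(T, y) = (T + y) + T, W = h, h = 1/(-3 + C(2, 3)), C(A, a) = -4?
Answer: 2959/7 ≈ 422.71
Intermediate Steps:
N(R) = 2*R
h = -⅐ (h = 1/(-3 - 4) = 1/(-7) = -⅐ ≈ -0.14286)
W = -⅐ ≈ -0.14286
o(T, y) = y + 2*T
D(B) = -44/7 (D(B) = 2*(-3) + 2*(-⅐) = -6 - 2/7 = -44/7)
429 + D(-50) = 429 - 44/7 = 2959/7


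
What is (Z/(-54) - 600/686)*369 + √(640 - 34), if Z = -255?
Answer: 973955/686 + √606 ≈ 1444.4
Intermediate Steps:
(Z/(-54) - 600/686)*369 + √(640 - 34) = (-255/(-54) - 600/686)*369 + √(640 - 34) = (-255*(-1/54) - 600*1/686)*369 + √606 = (85/18 - 300/343)*369 + √606 = (23755/6174)*369 + √606 = 973955/686 + √606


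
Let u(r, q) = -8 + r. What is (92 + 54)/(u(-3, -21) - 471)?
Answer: -73/241 ≈ -0.30290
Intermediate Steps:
(92 + 54)/(u(-3, -21) - 471) = (92 + 54)/((-8 - 3) - 471) = 146/(-11 - 471) = 146/(-482) = 146*(-1/482) = -73/241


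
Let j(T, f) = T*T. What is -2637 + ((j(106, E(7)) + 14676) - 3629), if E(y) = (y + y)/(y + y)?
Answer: 19646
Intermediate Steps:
E(y) = 1 (E(y) = (2*y)/((2*y)) = (2*y)*(1/(2*y)) = 1)
j(T, f) = T²
-2637 + ((j(106, E(7)) + 14676) - 3629) = -2637 + ((106² + 14676) - 3629) = -2637 + ((11236 + 14676) - 3629) = -2637 + (25912 - 3629) = -2637 + 22283 = 19646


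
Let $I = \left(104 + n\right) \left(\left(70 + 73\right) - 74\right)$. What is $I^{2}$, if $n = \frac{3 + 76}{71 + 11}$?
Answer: $\frac{352697017689}{6724} \approx 5.2453 \cdot 10^{7}$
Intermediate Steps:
$n = \frac{79}{82} \approx 0.96341$
$I = \frac{593883}{82}$ ($I = \left(104 + \frac{79}{82}\right) \left(\left(70 + 73\right) - 74\right) = \frac{8607 \left(143 - 74\right)}{82} = \frac{8607}{82} \cdot 69 = \frac{593883}{82} \approx 7242.5$)
$I^{2} = \left(\frac{593883}{82}\right)^{2} = \frac{352697017689}{6724}$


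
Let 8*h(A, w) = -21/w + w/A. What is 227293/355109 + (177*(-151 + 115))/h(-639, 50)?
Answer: 578363680746067/5652980171 ≈ 1.0231e+5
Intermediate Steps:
h(A, w) = -21/(8*w) + w/(8*A) (h(A, w) = (-21/w + w/A)/8 = -21/(8*w) + w/(8*A))
227293/355109 + (177*(-151 + 115))/h(-639, 50) = 227293/355109 + (177*(-151 + 115))/(-21/8/50 + (⅛)*50/(-639)) = 227293*(1/355109) + (177*(-36))/(-21/8*1/50 + (⅛)*50*(-1/639)) = 227293/355109 - 6372/(-21/400 - 25/2556) = 227293/355109 - 6372/(-15919/255600) = 227293/355109 - 6372*(-255600/15919) = 227293/355109 + 1628683200/15919 = 578363680746067/5652980171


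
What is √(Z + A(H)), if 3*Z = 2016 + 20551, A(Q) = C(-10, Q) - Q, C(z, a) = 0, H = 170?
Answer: √66171/3 ≈ 85.746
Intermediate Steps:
A(Q) = -Q (A(Q) = 0 - Q = -Q)
Z = 22567/3 (Z = (2016 + 20551)/3 = (⅓)*22567 = 22567/3 ≈ 7522.3)
√(Z + A(H)) = √(22567/3 - 1*170) = √(22567/3 - 170) = √(22057/3) = √66171/3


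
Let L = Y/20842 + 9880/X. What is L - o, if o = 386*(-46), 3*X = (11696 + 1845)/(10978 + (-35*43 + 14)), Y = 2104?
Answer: 5435906677728/141110761 ≈ 38522.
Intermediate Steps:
X = 13541/28461 (X = ((11696 + 1845)/(10978 + (-35*43 + 14)))/3 = (13541/(10978 + (-1505 + 14)))/3 = (13541/(10978 - 1491))/3 = (13541/9487)/3 = (13541*(1/9487))/3 = (⅓)*(13541/9487) = 13541/28461 ≈ 0.47577)
o = -17756
L = 2930344005412/141110761 (L = 2104/20842 + 9880/(13541/28461) = 2104*(1/20842) + 9880*(28461/13541) = 1052/10421 + 281194680/13541 = 2930344005412/141110761 ≈ 20766.)
L - o = 2930344005412/141110761 - 1*(-17756) = 2930344005412/141110761 + 17756 = 5435906677728/141110761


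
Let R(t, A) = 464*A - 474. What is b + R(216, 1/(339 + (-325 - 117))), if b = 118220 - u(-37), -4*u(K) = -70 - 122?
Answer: 12122430/103 ≈ 1.1769e+5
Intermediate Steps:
u(K) = 48 (u(K) = -(-70 - 122)/4 = -¼*(-192) = 48)
R(t, A) = -474 + 464*A
b = 118172 (b = 118220 - 1*48 = 118220 - 48 = 118172)
b + R(216, 1/(339 + (-325 - 117))) = 118172 + (-474 + 464/(339 + (-325 - 117))) = 118172 + (-474 + 464/(339 - 442)) = 118172 + (-474 + 464/(-103)) = 118172 + (-474 + 464*(-1/103)) = 118172 + (-474 - 464/103) = 118172 - 49286/103 = 12122430/103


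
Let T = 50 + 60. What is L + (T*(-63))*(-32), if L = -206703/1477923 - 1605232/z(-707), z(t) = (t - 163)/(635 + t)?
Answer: 6351322720011/71432945 ≈ 88913.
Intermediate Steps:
T = 110
z(t) = (-163 + t)/(635 + t)
L = -9489647163189/71432945 (L = -206703/1477923 - 1605232*(635 - 707)/(-163 - 707) = -206703*1/1477923 - 1605232/(-870/(-72)) = -68901/492641 - 1605232/((-1/72*(-870))) = -68901/492641 - 1605232/145/12 = -68901/492641 - 1605232*12/145 = -68901/492641 - 19262784/145 = -9489647163189/71432945 ≈ -1.3285e+5)
L + (T*(-63))*(-32) = -9489647163189/71432945 + (110*(-63))*(-32) = -9489647163189/71432945 - 6930*(-32) = -9489647163189/71432945 + 221760 = 6351322720011/71432945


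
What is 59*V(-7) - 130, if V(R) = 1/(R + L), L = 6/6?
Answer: -839/6 ≈ -139.83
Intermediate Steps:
L = 1 (L = 6*(⅙) = 1)
V(R) = 1/(1 + R) (V(R) = 1/(R + 1) = 1/(1 + R))
59*V(-7) - 130 = 59/(1 - 7) - 130 = 59/(-6) - 130 = 59*(-⅙) - 130 = -59/6 - 130 = -839/6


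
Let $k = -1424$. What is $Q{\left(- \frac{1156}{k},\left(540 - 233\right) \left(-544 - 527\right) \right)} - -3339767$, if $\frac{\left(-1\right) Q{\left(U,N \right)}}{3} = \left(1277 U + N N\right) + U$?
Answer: $- \frac{57728793565093}{178} \approx -3.2432 \cdot 10^{11}$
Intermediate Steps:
$Q{\left(U,N \right)} = - 3834 U - 3 N^{2}$ ($Q{\left(U,N \right)} = - 3 \left(\left(1277 U + N N\right) + U\right) = - 3 \left(\left(1277 U + N^{2}\right) + U\right) = - 3 \left(\left(N^{2} + 1277 U\right) + U\right) = - 3 \left(N^{2} + 1278 U\right) = - 3834 U - 3 N^{2}$)
$Q{\left(- \frac{1156}{k},\left(540 - 233\right) \left(-544 - 527\right) \right)} - -3339767 = \left(- 3834 \left(- \frac{1156}{-1424}\right) - 3 \left(\left(540 - 233\right) \left(-544 - 527\right)\right)^{2}\right) - -3339767 = \left(- 3834 \left(\left(-1156\right) \left(- \frac{1}{1424}\right)\right) - 3 \left(307 \left(-1071\right)\right)^{2}\right) + 3339767 = \left(\left(-3834\right) \frac{289}{356} - 3 \left(-328797\right)^{2}\right) + 3339767 = \left(- \frac{554013}{178} - 324322401627\right) + 3339767 = - \frac{57729388043619}{178} + 3339767 = - \frac{57728793565093}{178}$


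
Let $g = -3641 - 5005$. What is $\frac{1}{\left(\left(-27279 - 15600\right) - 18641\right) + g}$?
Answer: $- \frac{1}{70166} \approx -1.4252 \cdot 10^{-5}$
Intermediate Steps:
$g = -8646$
$\frac{1}{\left(\left(-27279 - 15600\right) - 18641\right) + g} = \frac{1}{\left(\left(-27279 - 15600\right) - 18641\right) - 8646} = \frac{1}{\left(-42879 - 18641\right) - 8646} = \frac{1}{-61520 - 8646} = \frac{1}{-70166} = - \frac{1}{70166}$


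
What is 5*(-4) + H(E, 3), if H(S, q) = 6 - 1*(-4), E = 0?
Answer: -10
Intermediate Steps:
H(S, q) = 10 (H(S, q) = 6 + 4 = 10)
5*(-4) + H(E, 3) = 5*(-4) + 10 = -20 + 10 = -10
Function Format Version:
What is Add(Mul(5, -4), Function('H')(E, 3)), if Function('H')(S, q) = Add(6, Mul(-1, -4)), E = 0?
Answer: -10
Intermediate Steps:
Function('H')(S, q) = 10 (Function('H')(S, q) = Add(6, 4) = 10)
Add(Mul(5, -4), Function('H')(E, 3)) = Add(Mul(5, -4), 10) = Add(-20, 10) = -10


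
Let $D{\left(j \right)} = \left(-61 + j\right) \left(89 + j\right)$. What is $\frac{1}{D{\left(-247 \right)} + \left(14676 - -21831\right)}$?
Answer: $\frac{1}{85171} \approx 1.1741 \cdot 10^{-5}$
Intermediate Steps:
$\frac{1}{D{\left(-247 \right)} + \left(14676 - -21831\right)} = \frac{1}{\left(-5429 + \left(-247\right)^{2} + 28 \left(-247\right)\right) + \left(14676 - -21831\right)} = \frac{1}{\left(-5429 + 61009 - 6916\right) + \left(14676 + 21831\right)} = \frac{1}{48664 + 36507} = \frac{1}{85171}$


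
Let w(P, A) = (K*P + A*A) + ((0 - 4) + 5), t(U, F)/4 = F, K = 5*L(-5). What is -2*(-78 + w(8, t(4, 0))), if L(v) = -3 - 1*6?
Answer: 874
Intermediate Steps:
L(v) = -9 (L(v) = -3 - 6 = -9)
K = -45 (K = 5*(-9) = -45)
t(U, F) = 4*F
w(P, A) = 1 + A² - 45*P (w(P, A) = (-45*P + A*A) + ((0 - 4) + 5) = (-45*P + A²) + (-4 + 5) = (A² - 45*P) + 1 = 1 + A² - 45*P)
-2*(-78 + w(8, t(4, 0))) = -2*(-78 + (1 + (4*0)² - 45*8)) = -2*(-78 + (1 + 0² - 360)) = -2*(-78 + (1 + 0 - 360)) = -2*(-78 - 359) = -2*(-437) = 874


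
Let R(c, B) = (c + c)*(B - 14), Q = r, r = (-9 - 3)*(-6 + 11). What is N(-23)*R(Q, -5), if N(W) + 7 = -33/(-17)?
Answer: -196080/17 ≈ -11534.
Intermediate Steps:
N(W) = -86/17 (N(W) = -7 - 33/(-17) = -7 - 33*(-1/17) = -7 + 33/17 = -86/17)
r = -60 (r = -12*5 = -60)
Q = -60
R(c, B) = 2*c*(-14 + B) (R(c, B) = (2*c)*(-14 + B) = 2*c*(-14 + B))
N(-23)*R(Q, -5) = -172*(-60)*(-14 - 5)/17 = -172*(-60)*(-19)/17 = -86/17*2280 = -196080/17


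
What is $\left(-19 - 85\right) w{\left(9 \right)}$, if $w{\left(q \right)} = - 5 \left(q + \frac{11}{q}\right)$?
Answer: $\frac{47840}{9} \approx 5315.6$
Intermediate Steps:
$w{\left(q \right)} = - \frac{55}{q} - 5 q$
$\left(-19 - 85\right) w{\left(9 \right)} = \left(-19 - 85\right) \left(- \frac{55}{9} - 45\right) = - 104 \left(\left(-55\right) \frac{1}{9} - 45\right) = - 104 \left(- \frac{55}{9} - 45\right) = \left(-104\right) \left(- \frac{460}{9}\right) = \frac{47840}{9}$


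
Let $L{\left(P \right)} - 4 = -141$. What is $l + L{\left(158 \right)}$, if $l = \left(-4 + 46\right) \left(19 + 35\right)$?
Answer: $2131$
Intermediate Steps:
$L{\left(P \right)} = -137$ ($L{\left(P \right)} = 4 - 141 = -137$)
$l = 2268$ ($l = 42 \cdot 54 = 2268$)
$l + L{\left(158 \right)} = 2268 - 137 = 2131$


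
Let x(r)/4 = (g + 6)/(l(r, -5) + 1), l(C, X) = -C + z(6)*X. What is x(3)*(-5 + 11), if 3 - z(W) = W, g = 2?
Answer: 192/13 ≈ 14.769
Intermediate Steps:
z(W) = 3 - W
l(C, X) = -C - 3*X (l(C, X) = -C + (3 - 1*6)*X = -C + (3 - 6)*X = -C - 3*X)
x(r) = 32/(16 - r) (x(r) = 4*((2 + 6)/((-r - 3*(-5)) + 1)) = 4*(8/((-r + 15) + 1)) = 4*(8/((15 - r) + 1)) = 4*(8/(16 - r)) = 32/(16 - r))
x(3)*(-5 + 11) = (-32/(-16 + 3))*(-5 + 11) = -32/(-13)*6 = -32*(-1/13)*6 = (32/13)*6 = 192/13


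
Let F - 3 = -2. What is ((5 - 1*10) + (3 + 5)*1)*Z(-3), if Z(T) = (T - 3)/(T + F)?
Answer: 9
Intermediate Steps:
F = 1 (F = 3 - 2 = 1)
Z(T) = (-3 + T)/(1 + T) (Z(T) = (T - 3)/(T + 1) = (-3 + T)/(1 + T))
((5 - 1*10) + (3 + 5)*1)*Z(-3) = ((5 - 1*10) + (3 + 5)*1)*((-3 - 3)/(1 - 3)) = ((5 - 10) + 8*1)*(-6/(-2)) = (-5 + 8)*(-1/2*(-6)) = 3*3 = 9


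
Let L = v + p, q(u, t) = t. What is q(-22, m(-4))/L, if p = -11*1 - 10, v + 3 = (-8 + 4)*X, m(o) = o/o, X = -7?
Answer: ¼ ≈ 0.25000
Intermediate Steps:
m(o) = 1
v = 25 (v = -3 + (-8 + 4)*(-7) = -3 - 4*(-7) = -3 + 28 = 25)
p = -21 (p = -11 - 10 = -21)
L = 4 (L = 25 - 21 = 4)
q(-22, m(-4))/L = 1/4 = 1*(¼) = ¼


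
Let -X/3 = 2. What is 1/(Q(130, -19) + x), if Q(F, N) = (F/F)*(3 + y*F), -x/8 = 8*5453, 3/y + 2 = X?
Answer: -4/1396151 ≈ -2.8650e-6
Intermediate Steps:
X = -6 (X = -3*2 = -6)
y = -3/8 (y = 3/(-2 - 6) = 3/(-8) = 3*(-1/8) = -3/8 ≈ -0.37500)
x = -348992 (x = -64*5453 = -8*43624 = -348992)
Q(F, N) = 3 - 3*F/8 (Q(F, N) = (F/F)*(3 - 3*F/8) = 1*(3 - 3*F/8) = 3 - 3*F/8)
1/(Q(130, -19) + x) = 1/((3 - 3/8*130) - 348992) = 1/((3 - 195/4) - 348992) = 1/(-183/4 - 348992) = 1/(-1396151/4) = -4/1396151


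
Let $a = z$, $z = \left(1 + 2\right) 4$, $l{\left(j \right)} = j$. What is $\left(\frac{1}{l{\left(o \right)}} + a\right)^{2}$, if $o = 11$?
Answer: $\frac{17689}{121} \approx 146.19$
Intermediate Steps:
$z = 12$ ($z = 3 \cdot 4 = 12$)
$a = 12$
$\left(\frac{1}{l{\left(o \right)}} + a\right)^{2} = \left(\frac{1}{11} + 12\right)^{2} = \left(\frac{133}{11}\right)^{2} = \frac{17689}{121}$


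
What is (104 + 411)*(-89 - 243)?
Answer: -170980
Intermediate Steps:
(104 + 411)*(-89 - 243) = 515*(-332) = -170980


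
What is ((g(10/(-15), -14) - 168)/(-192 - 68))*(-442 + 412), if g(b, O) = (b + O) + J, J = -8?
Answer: -22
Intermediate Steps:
g(b, O) = -8 + O + b (g(b, O) = (b + O) - 8 = (O + b) - 8 = -8 + O + b)
((g(10/(-15), -14) - 168)/(-192 - 68))*(-442 + 412) = (((-8 - 14 + 10/(-15)) - 168)/(-192 - 68))*(-442 + 412) = (((-8 - 14 + 10*(-1/15)) - 168)/(-260))*(-30) = (((-8 - 14 - 2/3) - 168)*(-1/260))*(-30) = ((-68/3 - 168)*(-1/260))*(-30) = -572/3*(-1/260)*(-30) = (11/15)*(-30) = -22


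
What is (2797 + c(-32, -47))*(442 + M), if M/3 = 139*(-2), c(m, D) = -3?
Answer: -1095248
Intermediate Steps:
M = -834 (M = 3*(139*(-2)) = 3*(-278) = -834)
(2797 + c(-32, -47))*(442 + M) = (2797 - 3)*(442 - 834) = 2794*(-392) = -1095248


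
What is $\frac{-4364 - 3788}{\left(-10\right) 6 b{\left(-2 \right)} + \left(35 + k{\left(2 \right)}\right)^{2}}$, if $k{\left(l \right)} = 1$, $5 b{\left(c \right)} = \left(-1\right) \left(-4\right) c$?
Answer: $- \frac{1019}{174} \approx -5.8563$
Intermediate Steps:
$b{\left(c \right)} = \frac{4 c}{5}$ ($b{\left(c \right)} = \frac{\left(-1\right) \left(-4\right) c}{5} = \frac{4 c}{5}$)
$\frac{-4364 - 3788}{\left(-10\right) 6 b{\left(-2 \right)} + \left(35 + k{\left(2 \right)}\right)^{2}} = \frac{-4364 - 3788}{\left(-10\right) 6 \cdot \frac{4}{5} \left(-2\right) + \left(35 + 1\right)^{2}} = - \frac{8152}{\left(-60\right) \left(- \frac{8}{5}\right) + 36^{2}} = - \frac{8152}{96 + 1296} = - \frac{8152}{1392} = \left(-8152\right) \frac{1}{1392} = - \frac{1019}{174}$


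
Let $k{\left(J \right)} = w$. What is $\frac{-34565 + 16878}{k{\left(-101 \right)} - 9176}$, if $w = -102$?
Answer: $\frac{17687}{9278} \approx 1.9063$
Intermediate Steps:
$k{\left(J \right)} = -102$
$\frac{-34565 + 16878}{k{\left(-101 \right)} - 9176} = \frac{-34565 + 16878}{-102 - 9176} = - \frac{17687}{-9278} = \left(-17687\right) \left(- \frac{1}{9278}\right) = \frac{17687}{9278}$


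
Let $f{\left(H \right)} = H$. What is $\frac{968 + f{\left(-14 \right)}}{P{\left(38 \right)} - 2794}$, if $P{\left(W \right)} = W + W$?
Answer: $- \frac{53}{151} \approx -0.35099$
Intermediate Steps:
$P{\left(W \right)} = 2 W$
$\frac{968 + f{\left(-14 \right)}}{P{\left(38 \right)} - 2794} = \frac{968 - 14}{2 \cdot 38 - 2794} = \frac{954}{76 - 2794} = \frac{954}{-2718} = 954 \left(- \frac{1}{2718}\right) = - \frac{53}{151}$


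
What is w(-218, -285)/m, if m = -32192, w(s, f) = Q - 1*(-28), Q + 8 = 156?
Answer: -11/2012 ≈ -0.0054672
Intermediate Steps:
Q = 148 (Q = -8 + 156 = 148)
w(s, f) = 176 (w(s, f) = 148 - 1*(-28) = 148 + 28 = 176)
w(-218, -285)/m = 176/(-32192) = 176*(-1/32192) = -11/2012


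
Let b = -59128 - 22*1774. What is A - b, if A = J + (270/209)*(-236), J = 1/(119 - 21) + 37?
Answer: 2004944675/20482 ≈ 97888.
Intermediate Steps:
J = 3627/98 (J = 1/98 + 37 = 3627/98 ≈ 37.010)
A = -5486517/20482 (A = 3627/98 + (270/209)*(-236) = 3627/98 - 63720/209 = -5486517/20482 ≈ -267.87)
b = -98156 (b = -59128 - 39028 = -98156)
A - b = -5486517/20482 - 1*(-98156) = -5486517/20482 + 98156 = 2004944675/20482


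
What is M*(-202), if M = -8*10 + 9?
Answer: 14342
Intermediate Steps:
M = -71 (M = -80 + 9 = -71)
M*(-202) = -71*(-202) = 14342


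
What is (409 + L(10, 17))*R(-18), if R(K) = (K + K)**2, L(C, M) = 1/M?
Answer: 9012384/17 ≈ 5.3014e+5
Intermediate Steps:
R(K) = 4*K**2 (R(K) = (2*K)**2 = 4*K**2)
(409 + L(10, 17))*R(-18) = (409 + 1/17)*(4*(-18)**2) = (409 + 1/17)*(4*324) = (6954/17)*1296 = 9012384/17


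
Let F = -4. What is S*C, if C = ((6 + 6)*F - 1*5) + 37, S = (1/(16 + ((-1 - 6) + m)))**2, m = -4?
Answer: -16/25 ≈ -0.64000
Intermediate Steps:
S = 1/25 (S = (1/(16 + ((-1 - 6) - 4)))**2 = (1/(16 + (-7 - 4)))**2 = (1/(16 - 11))**2 = (1/5)**2 = 1/25 ≈ 0.040000)
C = -16 (C = ((6 + 6)*(-4) - 1*5) + 37 = (12*(-4) - 5) + 37 = (-48 - 5) + 37 = -53 + 37 = -16)
S*C = (1/25)*(-16) = -16/25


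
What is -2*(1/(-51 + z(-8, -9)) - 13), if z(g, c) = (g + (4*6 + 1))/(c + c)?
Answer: 24346/935 ≈ 26.039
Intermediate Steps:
z(g, c) = (25 + g)/(2*c) (z(g, c) = (g + (24 + 1))/((2*c)) = (g + 25)*(1/(2*c)) = (25 + g)*(1/(2*c)) = (25 + g)/(2*c))
-2*(1/(-51 + z(-8, -9)) - 13) = -2*(1/(-51 + (½)*(25 - 8)/(-9)) - 13) = -2*(1/(-51 + (½)*(-⅑)*17) - 13) = -2*(1/(-51 - 17/18) - 13) = -2*(1/(-935/18) - 13) = -2*(-18/935 - 13) = -2*(-12173/935) = 24346/935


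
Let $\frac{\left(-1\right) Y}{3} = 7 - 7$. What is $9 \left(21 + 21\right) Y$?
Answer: $0$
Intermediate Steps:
$Y = 0$ ($Y = - 3 \left(7 - 7\right) = \left(-3\right) 0 = 0$)
$9 \left(21 + 21\right) Y = 9 \left(21 + 21\right) 0 = 9 \cdot 42 \cdot 0 = 378 \cdot 0 = 0$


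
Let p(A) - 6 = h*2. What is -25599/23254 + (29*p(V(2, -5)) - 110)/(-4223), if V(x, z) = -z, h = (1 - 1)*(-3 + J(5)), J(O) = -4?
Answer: -15656119/14028806 ≈ -1.1160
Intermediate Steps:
h = 0 (h = (1 - 1)*(-3 - 4) = 0*(-7) = 0)
p(A) = 6 (p(A) = 6 + 0*2 = 6 + 0 = 6)
-25599/23254 + (29*p(V(2, -5)) - 110)/(-4223) = -25599/23254 + (29*6 - 110)/(-4223) = -25599*1/23254 + (174 - 110)*(-1/4223) = -3657/3322 + 64*(-1/4223) = -3657/3322 - 64/4223 = -15656119/14028806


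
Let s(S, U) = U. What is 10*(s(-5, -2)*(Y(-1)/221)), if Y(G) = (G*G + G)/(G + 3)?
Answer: 0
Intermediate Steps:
Y(G) = (G + G**2)/(3 + G) (Y(G) = (G**2 + G)/(3 + G) = (G + G**2)/(3 + G))
10*(s(-5, -2)*(Y(-1)/221)) = 10*(-2*(-(1 - 1)/(3 - 1))/221) = 10*(-2*(-1*0/2)/221) = 10*(-2*(-1*1/2*0)/221) = 10*(-0/221) = 10*(-2*0) = 10*0 = 0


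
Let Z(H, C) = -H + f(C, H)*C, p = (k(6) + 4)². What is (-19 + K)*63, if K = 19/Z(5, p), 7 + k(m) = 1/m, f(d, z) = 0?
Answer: -7182/5 ≈ -1436.4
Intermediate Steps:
k(m) = -7 + 1/m
p = 289/36 (p = ((-7 + 1/6) + 4)² = ((-7 + ⅙) + 4)² = (-41/6 + 4)² = (-17/6)² = 289/36 ≈ 8.0278)
Z(H, C) = -H (Z(H, C) = -H + 0*C = -H + 0 = -H)
K = -19/5 (K = 19/((-1*5)) = 19/(-5) = 19*(-⅕) = -19/5 ≈ -3.8000)
(-19 + K)*63 = (-19 - 19/5)*63 = -114/5*63 = -7182/5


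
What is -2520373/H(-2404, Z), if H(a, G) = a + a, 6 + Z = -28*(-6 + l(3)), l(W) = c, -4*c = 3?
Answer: 2520373/4808 ≈ 524.20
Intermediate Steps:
c = -3/4 (c = -1/4*3 = -3/4 ≈ -0.75000)
l(W) = -3/4
Z = 183 (Z = -6 - 28*(-6 - 3/4) = -6 - 28*(-27/4) = -6 + 189 = 183)
H(a, G) = 2*a
-2520373/H(-2404, Z) = -2520373/(2*(-2404)) = -2520373/(-4808) = -2520373*(-1/4808) = 2520373/4808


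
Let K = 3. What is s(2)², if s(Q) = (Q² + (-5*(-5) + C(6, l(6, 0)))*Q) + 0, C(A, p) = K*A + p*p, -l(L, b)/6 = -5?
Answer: 3572100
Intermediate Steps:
l(L, b) = 30 (l(L, b) = -6*(-5) = 30)
C(A, p) = p² + 3*A (C(A, p) = 3*A + p*p = 3*A + p² = p² + 3*A)
s(Q) = Q² + 943*Q (s(Q) = (Q² + (-5*(-5) + (30² + 3*6))*Q) + 0 = (Q² + (25 + (900 + 18))*Q) + 0 = (Q² + (25 + 918)*Q) + 0 = (Q² + 943*Q) + 0 = Q² + 943*Q)
s(2)² = (2*(943 + 2))² = (2*945)² = 1890² = 3572100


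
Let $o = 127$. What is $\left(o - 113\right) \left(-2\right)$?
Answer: $-28$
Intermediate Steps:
$\left(o - 113\right) \left(-2\right) = \left(127 - 113\right) \left(-2\right) = 14 \left(-2\right) = -28$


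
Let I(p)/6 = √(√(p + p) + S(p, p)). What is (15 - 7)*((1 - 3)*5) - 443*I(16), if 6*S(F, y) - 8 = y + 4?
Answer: -80 - 886*√(42 + 36*√2) ≈ -8620.2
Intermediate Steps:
S(F, y) = 2 + y/6 (S(F, y) = 4/3 + (y + 4)/6 = 4/3 + (4 + y)/6 = 4/3 + (⅔ + y/6) = 2 + y/6)
I(p) = 6*√(2 + p/6 + √2*√p) (I(p) = 6*√(√(p + p) + (2 + p/6)) = 6*√(√(2*p) + (2 + p/6)) = 6*√(√2*√p + (2 + p/6)) = 6*√(2 + p/6 + √2*√p))
(15 - 7)*((1 - 3)*5) - 443*I(16) = (15 - 7)*((1 - 3)*5) - 443*√(72 + 6*16 + 36*√2*√16) = 8*(-2*5) - 443*√(72 + 96 + 36*√2*4) = 8*(-10) - 443*√(72 + 96 + 144*√2) = -80 - 443*√(168 + 144*√2)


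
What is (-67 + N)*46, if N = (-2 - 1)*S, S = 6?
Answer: -3910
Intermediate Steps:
N = -18 (N = (-2 - 1)*6 = -3*6 = -18)
(-67 + N)*46 = (-67 - 18)*46 = -85*46 = -3910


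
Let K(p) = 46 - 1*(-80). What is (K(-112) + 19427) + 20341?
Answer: 39894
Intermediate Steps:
K(p) = 126 (K(p) = 46 + 80 = 126)
(K(-112) + 19427) + 20341 = (126 + 19427) + 20341 = 19553 + 20341 = 39894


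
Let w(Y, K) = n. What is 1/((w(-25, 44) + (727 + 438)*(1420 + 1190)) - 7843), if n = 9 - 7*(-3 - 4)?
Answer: 1/3032865 ≈ 3.2972e-7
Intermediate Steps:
n = 58 (n = 9 - 7*(-7) = 9 + 49 = 58)
w(Y, K) = 58
1/((w(-25, 44) + (727 + 438)*(1420 + 1190)) - 7843) = 1/((58 + (727 + 438)*(1420 + 1190)) - 7843) = 1/((58 + 1165*2610) - 7843) = 1/((58 + 3040650) - 7843) = 1/(3040708 - 7843) = 1/3032865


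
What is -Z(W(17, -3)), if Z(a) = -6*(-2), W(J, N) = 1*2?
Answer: -12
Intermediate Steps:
W(J, N) = 2
Z(a) = 12
-Z(W(17, -3)) = -1*12 = -12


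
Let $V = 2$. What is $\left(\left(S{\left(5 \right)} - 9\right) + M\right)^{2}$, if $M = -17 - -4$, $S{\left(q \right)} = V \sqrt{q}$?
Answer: $504 - 88 \sqrt{5} \approx 307.23$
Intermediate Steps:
$S{\left(q \right)} = 2 \sqrt{q}$
$M = -13$ ($M = -17 + 4 = -13$)
$\left(\left(S{\left(5 \right)} - 9\right) + M\right)^{2} = \left(\left(2 \sqrt{5} - 9\right) - 13\right)^{2} = \left(\left(-9 + 2 \sqrt{5}\right) - 13\right)^{2} = \left(-22 + 2 \sqrt{5}\right)^{2}$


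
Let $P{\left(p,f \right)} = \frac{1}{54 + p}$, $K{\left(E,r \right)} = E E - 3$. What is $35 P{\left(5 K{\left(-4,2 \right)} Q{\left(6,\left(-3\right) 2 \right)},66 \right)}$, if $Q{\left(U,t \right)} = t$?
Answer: $- \frac{5}{48} \approx -0.10417$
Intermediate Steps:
$K{\left(E,r \right)} = -3 + E^{2}$ ($K{\left(E,r \right)} = E^{2} - 3 = -3 + E^{2}$)
$35 P{\left(5 K{\left(-4,2 \right)} Q{\left(6,\left(-3\right) 2 \right)},66 \right)} = \frac{35}{54 + 5 \left(-3 + \left(-4\right)^{2}\right) \left(\left(-3\right) 2\right)} = \frac{35}{54 + 5 \left(-3 + 16\right) \left(-6\right)} = \frac{35}{54 + 5 \cdot 13 \left(-6\right)} = \frac{35}{54 + 65 \left(-6\right)} = \frac{35}{54 - 390} = \frac{35}{-336} = 35 \left(- \frac{1}{336}\right) = - \frac{5}{48}$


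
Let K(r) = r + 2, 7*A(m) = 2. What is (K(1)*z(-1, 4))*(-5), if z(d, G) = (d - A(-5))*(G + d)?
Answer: 405/7 ≈ 57.857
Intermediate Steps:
A(m) = 2/7 (A(m) = (⅐)*2 = 2/7)
z(d, G) = (-2/7 + d)*(G + d) (z(d, G) = (d - 1*2/7)*(G + d) = (d - 2/7)*(G + d) = (-2/7 + d)*(G + d))
K(r) = 2 + r
(K(1)*z(-1, 4))*(-5) = ((2 + 1)*((-1)² - 2/7*4 - 2/7*(-1) + 4*(-1)))*(-5) = (3*(1 - 8/7 + 2/7 - 4))*(-5) = (3*(-27/7))*(-5) = -81/7*(-5) = 405/7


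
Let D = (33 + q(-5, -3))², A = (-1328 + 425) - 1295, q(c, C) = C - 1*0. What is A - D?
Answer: -3098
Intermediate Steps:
q(c, C) = C (q(c, C) = C + 0 = C)
A = -2198 (A = -903 - 1295 = -2198)
D = 900 (D = (33 - 3)² = 30² = 900)
A - D = -2198 - 1*900 = -2198 - 900 = -3098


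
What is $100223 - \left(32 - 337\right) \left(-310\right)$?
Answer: $5673$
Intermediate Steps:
$100223 - \left(32 - 337\right) \left(-310\right) = 100223 - \left(-305\right) \left(-310\right) = 100223 - 94550 = 5673$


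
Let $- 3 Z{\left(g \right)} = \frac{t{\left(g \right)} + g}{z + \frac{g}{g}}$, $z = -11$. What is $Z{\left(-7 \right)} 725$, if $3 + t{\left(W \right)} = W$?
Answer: $- \frac{2465}{6} \approx -410.83$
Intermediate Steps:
$t{\left(W \right)} = -3 + W$
$Z{\left(g \right)} = - \frac{1}{10} + \frac{g}{15}$ ($Z{\left(g \right)} = - \frac{\left(\left(-3 + g\right) + g\right) \frac{1}{-11 + \frac{g}{g}}}{3} = - \frac{\left(-3 + 2 g\right) \frac{1}{-11 + 1}}{3} = - \frac{\left(-3 + 2 g\right) \frac{1}{-10}}{3} = - \frac{\left(-3 + 2 g\right) \left(- \frac{1}{10}\right)}{3} = - \frac{\frac{3}{10} - \frac{g}{5}}{3} = - \frac{1}{10} + \frac{g}{15}$)
$Z{\left(-7 \right)} 725 = \left(- \frac{1}{10} + \frac{1}{15} \left(-7\right)\right) 725 = \left(- \frac{1}{10} - \frac{7}{15}\right) 725 = \left(- \frac{17}{30}\right) 725 = - \frac{2465}{6}$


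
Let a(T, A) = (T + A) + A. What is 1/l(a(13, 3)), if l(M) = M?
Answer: 1/19 ≈ 0.052632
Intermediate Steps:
a(T, A) = T + 2*A (a(T, A) = (A + T) + A = T + 2*A)
1/l(a(13, 3)) = 1/(13 + 2*3) = 1/(13 + 6) = 1/19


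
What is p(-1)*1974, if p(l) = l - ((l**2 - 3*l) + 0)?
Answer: -9870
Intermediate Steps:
p(l) = -l**2 + 4*l (p(l) = l - (l**2 - 3*l) = l + (-l**2 + 3*l) = -l**2 + 4*l)
p(-1)*1974 = -(4 - 1*(-1))*1974 = -(4 + 1)*1974 = -1*5*1974 = -5*1974 = -9870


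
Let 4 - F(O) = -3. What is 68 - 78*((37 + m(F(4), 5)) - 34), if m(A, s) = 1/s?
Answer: -908/5 ≈ -181.60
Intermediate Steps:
F(O) = 7 (F(O) = 4 - 1*(-3) = 4 + 3 = 7)
m(A, s) = 1/s
68 - 78*((37 + m(F(4), 5)) - 34) = 68 - 78*((37 + 1/5) - 34) = 68 - 78*((37 + ⅕) - 34) = 68 - 78*(186/5 - 34) = 68 - 78*16/5 = 68 - 1248/5 = -908/5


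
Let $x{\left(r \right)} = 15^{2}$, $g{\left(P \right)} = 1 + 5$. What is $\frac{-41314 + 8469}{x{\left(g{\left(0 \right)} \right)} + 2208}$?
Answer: $- \frac{32845}{2433} \approx -13.5$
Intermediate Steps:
$g{\left(P \right)} = 6$
$x{\left(r \right)} = 225$
$\frac{-41314 + 8469}{x{\left(g{\left(0 \right)} \right)} + 2208} = \frac{-41314 + 8469}{225 + 2208} = - \frac{32845}{2433}$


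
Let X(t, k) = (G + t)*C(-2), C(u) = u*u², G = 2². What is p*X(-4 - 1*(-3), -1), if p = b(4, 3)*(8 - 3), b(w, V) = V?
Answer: -360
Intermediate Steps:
G = 4
C(u) = u³
p = 15 (p = 3*(8 - 3) = 3*5 = 15)
X(t, k) = -32 - 8*t (X(t, k) = (4 + t)*(-2)³ = (4 + t)*(-8) = -32 - 8*t)
p*X(-4 - 1*(-3), -1) = 15*(-32 - 8*(-4 - 1*(-3))) = 15*(-32 - 8*(-4 + 3)) = 15*(-32 - 8*(-1)) = 15*(-32 + 8) = 15*(-24) = -360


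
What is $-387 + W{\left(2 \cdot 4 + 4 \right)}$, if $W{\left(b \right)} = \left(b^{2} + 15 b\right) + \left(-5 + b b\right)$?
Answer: $76$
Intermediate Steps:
$W{\left(b \right)} = -5 + 2 b^{2} + 15 b$ ($W{\left(b \right)} = \left(b^{2} + 15 b\right) + \left(-5 + b^{2}\right) = -5 + 2 b^{2} + 15 b$)
$-387 + W{\left(2 \cdot 4 + 4 \right)} = -387 + \left(-5 + 2 \left(2 \cdot 4 + 4\right)^{2} + 15 \left(2 \cdot 4 + 4\right)\right) = -387 + \left(-5 + 2 \left(8 + 4\right)^{2} + 15 \left(8 + 4\right)\right) = -387 + \left(-5 + 2 \cdot 12^{2} + 15 \cdot 12\right) = -387 + \left(-5 + 2 \cdot 144 + 180\right) = -387 + \left(-5 + 288 + 180\right) = -387 + 463 = 76$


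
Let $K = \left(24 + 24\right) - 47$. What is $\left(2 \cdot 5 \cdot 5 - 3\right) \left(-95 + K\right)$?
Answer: $-4418$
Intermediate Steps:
$K = 1$ ($K = 48 - 47 = 1$)
$\left(2 \cdot 5 \cdot 5 - 3\right) \left(-95 + K\right) = \left(2 \cdot 5 \cdot 5 - 3\right) \left(-95 + 1\right) = \left(10 \cdot 5 - 3\right) \left(-94\right) = \left(50 - 3\right) \left(-94\right) = 47 \left(-94\right) = -4418$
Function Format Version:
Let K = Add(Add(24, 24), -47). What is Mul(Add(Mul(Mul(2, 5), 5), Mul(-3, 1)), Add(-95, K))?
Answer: -4418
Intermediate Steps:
K = 1 (K = Add(48, -47) = 1)
Mul(Add(Mul(Mul(2, 5), 5), Mul(-3, 1)), Add(-95, K)) = Mul(Add(Mul(Mul(2, 5), 5), Mul(-3, 1)), Add(-95, 1)) = Mul(Add(Mul(10, 5), -3), -94) = Mul(Add(50, -3), -94) = Mul(47, -94) = -4418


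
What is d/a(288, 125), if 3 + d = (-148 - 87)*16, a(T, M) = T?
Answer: -3763/288 ≈ -13.066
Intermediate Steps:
d = -3763 (d = -3 + (-148 - 87)*16 = -3 - 235*16 = -3 - 3760 = -3763)
d/a(288, 125) = -3763/288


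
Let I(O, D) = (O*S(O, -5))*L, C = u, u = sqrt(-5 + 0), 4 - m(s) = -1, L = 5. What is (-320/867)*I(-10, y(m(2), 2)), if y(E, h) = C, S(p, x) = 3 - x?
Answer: 128000/867 ≈ 147.64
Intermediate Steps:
m(s) = 5 (m(s) = 4 - 1*(-1) = 4 + 1 = 5)
u = I*sqrt(5) (u = sqrt(-5) = I*sqrt(5) ≈ 2.2361*I)
C = I*sqrt(5) ≈ 2.2361*I
y(E, h) = I*sqrt(5)
I(O, D) = 40*O (I(O, D) = (O*(3 - 1*(-5)))*5 = (O*(3 + 5))*5 = (O*8)*5 = (8*O)*5 = 40*O)
(-320/867)*I(-10, y(m(2), 2)) = (-320/867)*(40*(-10)) = -320*1/867*(-400) = -320/867*(-400) = 128000/867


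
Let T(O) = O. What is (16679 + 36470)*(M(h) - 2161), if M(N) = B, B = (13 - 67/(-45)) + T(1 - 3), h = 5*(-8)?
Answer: -5138604767/45 ≈ -1.1419e+8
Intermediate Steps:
h = -40
B = 562/45 (B = (13 - 67/(-45)) + (1 - 3) = (13 - 67*(-1/45)) - 2 = (13 + 67/45) - 2 = 652/45 - 2 = 562/45 ≈ 12.489)
M(N) = 562/45
(16679 + 36470)*(M(h) - 2161) = (16679 + 36470)*(562/45 - 2161) = 53149*(-96683/45) = -5138604767/45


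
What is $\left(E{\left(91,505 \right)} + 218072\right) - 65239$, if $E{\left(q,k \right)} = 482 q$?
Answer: $196695$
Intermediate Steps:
$\left(E{\left(91,505 \right)} + 218072\right) - 65239 = \left(482 \cdot 91 + 218072\right) - 65239 = \left(43862 + 218072\right) - 65239 = 261934 - 65239 = 196695$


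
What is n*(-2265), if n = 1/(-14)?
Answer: 2265/14 ≈ 161.79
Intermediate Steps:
n = -1/14 ≈ -0.071429
n*(-2265) = -1/14*(-2265) = 2265/14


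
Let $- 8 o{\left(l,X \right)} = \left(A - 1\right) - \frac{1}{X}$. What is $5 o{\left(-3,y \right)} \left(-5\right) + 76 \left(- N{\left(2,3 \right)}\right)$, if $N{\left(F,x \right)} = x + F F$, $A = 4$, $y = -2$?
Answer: $- \frac{8337}{16} \approx -521.06$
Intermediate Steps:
$N{\left(F,x \right)} = x + F^{2}$
$o{\left(l,X \right)} = - \frac{3}{8} + \frac{1}{8 X}$ ($o{\left(l,X \right)} = - \frac{\left(4 - 1\right) - \frac{1}{X}}{8} = - \frac{3 - \frac{1}{X}}{8} = - \frac{3}{8} + \frac{1}{8 X}$)
$5 o{\left(-3,y \right)} \left(-5\right) + 76 \left(- N{\left(2,3 \right)}\right) = 5 \frac{1 - -6}{8 \left(-2\right)} \left(-5\right) + 76 \left(- (3 + 2^{2})\right) = 5 \cdot \frac{1}{8} \left(- \frac{1}{2}\right) \left(1 + 6\right) \left(-5\right) + 76 \left(- (3 + 4)\right) = 5 \cdot \frac{1}{8} \left(- \frac{1}{2}\right) 7 \left(-5\right) + 76 \left(\left(-1\right) 7\right) = 5 \left(- \frac{7}{16}\right) \left(-5\right) + 76 \left(-7\right) = \left(- \frac{35}{16}\right) \left(-5\right) - 532 = \frac{175}{16} - 532 = - \frac{8337}{16}$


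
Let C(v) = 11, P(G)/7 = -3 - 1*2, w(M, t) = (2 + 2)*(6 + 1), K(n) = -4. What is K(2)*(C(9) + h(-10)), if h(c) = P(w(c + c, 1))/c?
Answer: -58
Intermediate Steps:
w(M, t) = 28 (w(M, t) = 4*7 = 28)
P(G) = -35 (P(G) = 7*(-3 - 1*2) = 7*(-3 - 2) = 7*(-5) = -35)
h(c) = -35/c
K(2)*(C(9) + h(-10)) = -4*(11 - 35/(-10)) = -4*(11 - 35*(-⅒)) = -4*(11 + 7/2) = -4*29/2 = -58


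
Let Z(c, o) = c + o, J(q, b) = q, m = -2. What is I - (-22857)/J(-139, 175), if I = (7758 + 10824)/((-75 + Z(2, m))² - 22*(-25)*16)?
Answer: -327129327/2005075 ≈ -163.15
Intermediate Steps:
I = 18582/14425 (I = (7758 + 10824)/((-75 + (2 - 2))² - 22*(-25)*16) = 18582/((-75 + 0)² + 550*16) = 18582/((-75)² + 8800) = 18582/(5625 + 8800) = 18582/14425 ≈ 1.2882)
I - (-22857)/J(-139, 175) = 18582/14425 - (-22857)/(-139) = 18582/14425 - (-22857)*(-1)/139 = 18582/14425 - 1*22857/139 = 18582/14425 - 22857/139 = -327129327/2005075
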